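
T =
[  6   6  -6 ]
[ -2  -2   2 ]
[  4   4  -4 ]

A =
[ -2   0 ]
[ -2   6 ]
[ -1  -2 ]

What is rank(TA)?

First compute TA:
[[-18,  48],
 [  6, -16],
 [-12,  32]]
Now row reduce the product.
R2 ← R2 + (1/3)·R1: [0, 0]
R3 ← R3 − (2/3)·R1: [0, 0]
1 nonzero row, so rank(TA) = 1.

1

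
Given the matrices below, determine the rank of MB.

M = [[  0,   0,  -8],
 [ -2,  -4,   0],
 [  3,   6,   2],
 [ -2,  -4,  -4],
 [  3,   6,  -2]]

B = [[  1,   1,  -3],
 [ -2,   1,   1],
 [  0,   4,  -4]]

First compute MB:
[[  0, -32,  32],
 [  6,  -6,   2],
 [ -9,  17, -11],
 [  6, -22,  18],
 [ -9,   1,   5]]
Now row reduce the product.
Swap R1 ↔ R2
R3 ← R3 + (3/2)·R1: [0, 8, -8]
R4 ← R4 − R1: [0, -16, 16]
R5 ← R5 + (3/2)·R1: [0, -8, 8]
R3 ← R3 + (1/4)·R2: [0, 0, 0]
R4 ← R4 − (1/2)·R2: [0, 0, 0]
R5 ← R5 − (1/4)·R2: [0, 0, 0]
2 nonzero rows, so rank(MB) = 2.

2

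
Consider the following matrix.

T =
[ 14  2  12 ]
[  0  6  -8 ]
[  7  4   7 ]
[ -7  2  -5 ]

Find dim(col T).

Row reduce to echelon form.
R3 ← R3 − (1/2)·R1: [0, 3, 1]
R4 ← R4 + (1/2)·R1: [0, 3, 1]
R3 ← R3 − (1/2)·R2: [0, 0, 5]
R4 ← R4 − (1/2)·R2: [0, 0, 5]
R4 ← R4 − R3: [0, 0, 0]
Echelon form has 3 nonzero rows, so rank(T) = 3.
The column space has dimension equal to the rank: 3.

3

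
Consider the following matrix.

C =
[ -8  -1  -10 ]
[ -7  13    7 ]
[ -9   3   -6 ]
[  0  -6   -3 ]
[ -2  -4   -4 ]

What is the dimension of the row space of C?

3

Row reduce to echelon form.
R2 ← R2 − (7/8)·R1: [0, 111/8, 63/4]
R3 ← R3 − (9/8)·R1: [0, 33/8, 21/4]
R5 ← R5 − (1/4)·R1: [0, -15/4, -3/2]
R3 ← R3 − (11/37)·R2: [0, 0, 21/37]
R4 ← R4 + (16/37)·R2: [0, 0, 141/37]
R5 ← R5 + (10/37)·R2: [0, 0, 102/37]
R4 ← R4 − (47/7)·R3: [0, 0, 0]
R5 ← R5 − (34/7)·R3: [0, 0, 0]
Echelon form has 3 nonzero rows, so rank(C) = 3.
The row space has dimension equal to the rank: 3.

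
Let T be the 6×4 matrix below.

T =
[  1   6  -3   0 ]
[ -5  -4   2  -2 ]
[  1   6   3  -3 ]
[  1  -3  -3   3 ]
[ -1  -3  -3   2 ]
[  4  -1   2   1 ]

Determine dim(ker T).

0

Row reduce to echelon form.
R2 ← R2 + (5)·R1: [0, 26, -13, -2]
R3 ← R3 − R1: [0, 0, 6, -3]
R4 ← R4 − R1: [0, -9, 0, 3]
R5 ← R5 + R1: [0, 3, -6, 2]
R6 ← R6 − (4)·R1: [0, -25, 14, 1]
R4 ← R4 + (9/26)·R2: [0, 0, -9/2, 30/13]
R5 ← R5 − (3/26)·R2: [0, 0, -9/2, 29/13]
R6 ← R6 + (25/26)·R2: [0, 0, 3/2, -12/13]
R4 ← R4 + (3/4)·R3: [0, 0, 0, 3/52]
R5 ← R5 + (3/4)·R3: [0, 0, 0, -1/52]
R6 ← R6 − (1/4)·R3: [0, 0, 0, -9/52]
R5 ← R5 + (1/3)·R4: [0, 0, 0, 0]
R6 ← R6 + (3)·R4: [0, 0, 0, 0]
4 nonzero rows, so rank(T) = 4.
T has 4 columns; by rank–nullity, nullity = 4 − 4 = 0.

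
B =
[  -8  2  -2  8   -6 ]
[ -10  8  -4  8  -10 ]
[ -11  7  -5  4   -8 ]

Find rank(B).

Row reduce to echelon form.
R2 ← R2 − (5/4)·R1: [0, 11/2, -3/2, -2, -5/2]
R3 ← R3 − (11/8)·R1: [0, 17/4, -9/4, -7, 1/4]
R3 ← R3 − (17/22)·R2: [0, 0, -12/11, -60/11, 24/11]
Echelon form has 3 nonzero rows, so rank(B) = 3.

3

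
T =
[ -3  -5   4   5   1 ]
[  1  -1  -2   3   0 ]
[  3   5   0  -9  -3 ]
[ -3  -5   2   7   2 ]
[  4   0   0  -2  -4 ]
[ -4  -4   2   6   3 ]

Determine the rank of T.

3

Row reduce to echelon form.
R2 ← R2 + (1/3)·R1: [0, -8/3, -2/3, 14/3, 1/3]
R3 ← R3 + R1: [0, 0, 4, -4, -2]
R4 ← R4 − R1: [0, 0, -2, 2, 1]
R5 ← R5 + (4/3)·R1: [0, -20/3, 16/3, 14/3, -8/3]
R6 ← R6 − (4/3)·R1: [0, 8/3, -10/3, -2/3, 5/3]
R5 ← R5 − (5/2)·R2: [0, 0, 7, -7, -7/2]
R6 ← R6 + R2: [0, 0, -4, 4, 2]
R4 ← R4 + (1/2)·R3: [0, 0, 0, 0, 0]
R5 ← R5 − (7/4)·R3: [0, 0, 0, 0, 0]
R6 ← R6 + R3: [0, 0, 0, 0, 0]
Echelon form has 3 nonzero rows, so rank(T) = 3.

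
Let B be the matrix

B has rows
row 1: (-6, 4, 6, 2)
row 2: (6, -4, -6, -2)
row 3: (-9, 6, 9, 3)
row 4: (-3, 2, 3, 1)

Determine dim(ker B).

3

Row reduce to echelon form.
R2 ← R2 + R1: [0, 0, 0, 0]
R3 ← R3 − (3/2)·R1: [0, 0, 0, 0]
R4 ← R4 − (1/2)·R1: [0, 0, 0, 0]
1 nonzero row, so rank(B) = 1.
B has 4 columns; by rank–nullity, nullity = 4 − 1 = 3.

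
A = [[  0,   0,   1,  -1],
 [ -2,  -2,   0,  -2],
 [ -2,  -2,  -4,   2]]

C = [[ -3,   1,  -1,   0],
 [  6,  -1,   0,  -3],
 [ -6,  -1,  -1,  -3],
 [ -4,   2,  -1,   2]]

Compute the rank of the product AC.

First compute AC:
[[ -2,  -3,   0,  -5],
 [  2,  -4,   4,   2],
 [ 10,   8,   4,  22]]
Now row reduce the product.
R2 ← R2 + R1: [0, -7, 4, -3]
R3 ← R3 + (5)·R1: [0, -7, 4, -3]
R3 ← R3 − R2: [0, 0, 0, 0]
2 nonzero rows, so rank(AC) = 2.

2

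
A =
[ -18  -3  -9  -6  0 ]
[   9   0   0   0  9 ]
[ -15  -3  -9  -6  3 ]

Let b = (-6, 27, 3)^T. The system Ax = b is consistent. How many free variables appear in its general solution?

3

Row reduce the augmented matrix [A | b].
R2 ← R2 + (1/2)·R1: [0, -3/2, -9/2, -3, 9, 24]
R3 ← R3 − (5/6)·R1: [0, -1/2, -3/2, -1, 3, 8]
R3 ← R3 − (1/3)·R2: [0, 0, 0, 0, 0, 0]
The echelon form has 2 nonzero rows, and every pivot lies in the first 5 columns, so rank(A) = rank([A|b]) = 2.
The system is consistent.
Free variables = (unknowns) − (rank) = 5 − 2 = 3.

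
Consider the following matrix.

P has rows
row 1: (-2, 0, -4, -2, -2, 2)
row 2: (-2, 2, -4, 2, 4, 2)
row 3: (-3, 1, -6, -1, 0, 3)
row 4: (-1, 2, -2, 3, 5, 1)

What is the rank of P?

2

Row reduce to echelon form.
R2 ← R2 − R1: [0, 2, 0, 4, 6, 0]
R3 ← R3 − (3/2)·R1: [0, 1, 0, 2, 3, 0]
R4 ← R4 − (1/2)·R1: [0, 2, 0, 4, 6, 0]
R3 ← R3 − (1/2)·R2: [0, 0, 0, 0, 0, 0]
R4 ← R4 − R2: [0, 0, 0, 0, 0, 0]
Echelon form has 2 nonzero rows, so rank(P) = 2.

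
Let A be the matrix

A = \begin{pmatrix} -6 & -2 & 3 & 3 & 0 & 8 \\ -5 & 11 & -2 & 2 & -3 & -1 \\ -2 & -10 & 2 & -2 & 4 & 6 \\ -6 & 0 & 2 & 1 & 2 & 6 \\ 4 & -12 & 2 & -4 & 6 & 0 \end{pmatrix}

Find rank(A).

Row reduce to echelon form.
R2 ← R2 − (5/6)·R1: [0, 38/3, -9/2, -1/2, -3, -23/3]
R3 ← R3 − (1/3)·R1: [0, -28/3, 1, -3, 4, 10/3]
R4 ← R4 − R1: [0, 2, -1, -2, 2, -2]
R5 ← R5 + (2/3)·R1: [0, -40/3, 4, -2, 6, 16/3]
R3 ← R3 + (14/19)·R2: [0, 0, -44/19, -64/19, 34/19, -44/19]
R4 ← R4 − (3/19)·R2: [0, 0, -11/38, -73/38, 47/19, -15/19]
R5 ← R5 + (20/19)·R2: [0, 0, -14/19, -48/19, 54/19, -52/19]
R4 ← R4 − (1/8)·R3: [0, 0, 0, -3/2, 9/4, -1/2]
R5 ← R5 − (7/22)·R3: [0, 0, 0, -16/11, 25/11, -2]
R5 ← R5 − (32/33)·R4: [0, 0, 0, 0, 1/11, -50/33]
Echelon form has 5 nonzero rows, so rank(A) = 5.

5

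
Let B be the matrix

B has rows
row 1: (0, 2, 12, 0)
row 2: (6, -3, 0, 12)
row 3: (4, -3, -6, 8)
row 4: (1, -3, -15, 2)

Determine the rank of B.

2

Row reduce to echelon form.
Swap R1 ↔ R2
R3 ← R3 − (2/3)·R1: [0, -1, -6, 0]
R4 ← R4 − (1/6)·R1: [0, -5/2, -15, 0]
R3 ← R3 + (1/2)·R2: [0, 0, 0, 0]
R4 ← R4 + (5/4)·R2: [0, 0, 0, 0]
Echelon form has 2 nonzero rows, so rank(B) = 2.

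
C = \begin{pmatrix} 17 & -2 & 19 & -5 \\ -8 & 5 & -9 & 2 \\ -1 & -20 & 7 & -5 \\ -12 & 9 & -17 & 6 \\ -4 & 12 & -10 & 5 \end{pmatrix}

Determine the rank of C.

Row reduce to echelon form.
R2 ← R2 + (8/17)·R1: [0, 69/17, -1/17, -6/17]
R3 ← R3 + (1/17)·R1: [0, -342/17, 138/17, -90/17]
R4 ← R4 + (12/17)·R1: [0, 129/17, -61/17, 42/17]
R5 ← R5 + (4/17)·R1: [0, 196/17, -94/17, 65/17]
R3 ← R3 + (114/23)·R2: [0, 0, 180/23, -162/23]
R4 ← R4 − (43/23)·R2: [0, 0, -80/23, 72/23]
R5 ← R5 − (196/69)·R2: [0, 0, -370/69, 111/23]
R4 ← R4 + (4/9)·R3: [0, 0, 0, 0]
R5 ← R5 + (37/54)·R3: [0, 0, 0, 0]
Echelon form has 3 nonzero rows, so rank(C) = 3.

3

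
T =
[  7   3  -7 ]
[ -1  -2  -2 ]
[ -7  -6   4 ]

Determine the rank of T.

Row reduce to echelon form.
R2 ← R2 + (1/7)·R1: [0, -11/7, -3]
R3 ← R3 + R1: [0, -3, -3]
R3 ← R3 − (21/11)·R2: [0, 0, 30/11]
Echelon form has 3 nonzero rows, so rank(T) = 3.

3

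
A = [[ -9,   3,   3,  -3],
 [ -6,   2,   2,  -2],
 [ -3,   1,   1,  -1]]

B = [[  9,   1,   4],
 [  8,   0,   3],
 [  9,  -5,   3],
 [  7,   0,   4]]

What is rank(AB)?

First compute AB:
[[-51, -24, -30],
 [-34, -16, -20],
 [-17,  -8, -10]]
Now row reduce the product.
R2 ← R2 − (2/3)·R1: [0, 0, 0]
R3 ← R3 − (1/3)·R1: [0, 0, 0]
1 nonzero row, so rank(AB) = 1.

1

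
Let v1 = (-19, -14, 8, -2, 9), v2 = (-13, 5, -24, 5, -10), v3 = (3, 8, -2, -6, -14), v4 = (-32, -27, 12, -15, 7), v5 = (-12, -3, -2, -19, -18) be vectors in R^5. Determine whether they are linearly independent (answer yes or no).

Form the matrix with these vectors as rows and row reduce.
R2 ← R2 − (13/19)·R1: [0, 277/19, -560/19, 121/19, -307/19]
R3 ← R3 + (3/19)·R1: [0, 110/19, -14/19, -120/19, -239/19]
R4 ← R4 − (32/19)·R1: [0, -65/19, -28/19, -221/19, -155/19]
R5 ← R5 − (12/19)·R1: [0, 111/19, -134/19, -337/19, -450/19]
R3 ← R3 − (110/277)·R2: [0, 0, 3038/277, -2450/277, -1707/277]
R4 ← R4 + (65/277)·R2: [0, 0, -2324/277, -2808/277, -3310/277]
R5 ← R5 − (111/277)·R2: [0, 0, 1318/277, -5620/277, -4767/277]
R4 ← R4 + (166/217)·R3: [0, 0, 0, -524/31, -3616/217]
R5 ← R5 − (659/1519)·R3: [0, 0, 0, -510/31, -22080/1519]
R5 ← R5 − (255/262)·R4: [0, 0, 0, 0, 10800/6419]
5 nonzero rows, so the 5 vectors span a space of dimension 5.
Since 5 = 5, the vectors are linearly independent.

yes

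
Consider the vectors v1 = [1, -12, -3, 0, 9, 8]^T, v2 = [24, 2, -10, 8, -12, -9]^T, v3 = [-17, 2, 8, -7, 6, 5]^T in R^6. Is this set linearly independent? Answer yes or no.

yes

Form the matrix with these vectors as rows and row reduce.
R2 ← R2 − (24)·R1: [0, 290, 62, 8, -228, -201]
R3 ← R3 + (17)·R1: [0, -202, -43, -7, 159, 141]
R3 ← R3 + (101/145)·R2: [0, 0, 27/145, -207/145, 27/145, 144/145]
3 nonzero rows, so the 3 vectors span a space of dimension 3.
Since 3 = 3, the vectors are linearly independent.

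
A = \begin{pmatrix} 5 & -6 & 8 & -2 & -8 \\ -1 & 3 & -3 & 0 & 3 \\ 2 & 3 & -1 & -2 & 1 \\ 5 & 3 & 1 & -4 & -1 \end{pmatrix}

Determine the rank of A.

Row reduce to echelon form.
R2 ← R2 + (1/5)·R1: [0, 9/5, -7/5, -2/5, 7/5]
R3 ← R3 − (2/5)·R1: [0, 27/5, -21/5, -6/5, 21/5]
R4 ← R4 − R1: [0, 9, -7, -2, 7]
R3 ← R3 − (3)·R2: [0, 0, 0, 0, 0]
R4 ← R4 − (5)·R2: [0, 0, 0, 0, 0]
Echelon form has 2 nonzero rows, so rank(A) = 2.

2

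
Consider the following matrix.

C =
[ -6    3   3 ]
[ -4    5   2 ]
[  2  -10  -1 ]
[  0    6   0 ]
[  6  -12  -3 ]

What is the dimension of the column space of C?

2

Row reduce to echelon form.
R2 ← R2 − (2/3)·R1: [0, 3, 0]
R3 ← R3 + (1/3)·R1: [0, -9, 0]
R5 ← R5 + R1: [0, -9, 0]
R3 ← R3 + (3)·R2: [0, 0, 0]
R4 ← R4 − (2)·R2: [0, 0, 0]
R5 ← R5 + (3)·R2: [0, 0, 0]
Echelon form has 2 nonzero rows, so rank(C) = 2.
The column space has dimension equal to the rank: 2.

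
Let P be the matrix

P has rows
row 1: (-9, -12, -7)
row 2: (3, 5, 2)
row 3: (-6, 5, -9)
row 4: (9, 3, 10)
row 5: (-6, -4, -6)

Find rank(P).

Row reduce to echelon form.
R2 ← R2 + (1/3)·R1: [0, 1, -1/3]
R3 ← R3 − (2/3)·R1: [0, 13, -13/3]
R4 ← R4 + R1: [0, -9, 3]
R5 ← R5 − (2/3)·R1: [0, 4, -4/3]
R3 ← R3 − (13)·R2: [0, 0, 0]
R4 ← R4 + (9)·R2: [0, 0, 0]
R5 ← R5 − (4)·R2: [0, 0, 0]
Echelon form has 2 nonzero rows, so rank(P) = 2.

2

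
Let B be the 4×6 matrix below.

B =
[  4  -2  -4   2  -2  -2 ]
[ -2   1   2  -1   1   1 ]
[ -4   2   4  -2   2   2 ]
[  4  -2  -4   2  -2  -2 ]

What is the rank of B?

Row reduce to echelon form.
R2 ← R2 + (1/2)·R1: [0, 0, 0, 0, 0, 0]
R3 ← R3 + R1: [0, 0, 0, 0, 0, 0]
R4 ← R4 − R1: [0, 0, 0, 0, 0, 0]
Echelon form has 1 nonzero row, so rank(B) = 1.

1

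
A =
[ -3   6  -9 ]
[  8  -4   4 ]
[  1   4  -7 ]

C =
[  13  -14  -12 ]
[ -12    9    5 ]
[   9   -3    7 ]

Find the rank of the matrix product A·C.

First compute AC:
[[-192, 123,   3],
 [188, -160, -88],
 [-98,  43, -41]]
Now row reduce the product.
R2 ← R2 + (47/48)·R1: [0, -633/16, -1361/16]
R3 ← R3 − (49/96)·R1: [0, -633/32, -1361/32]
R3 ← R3 − (1/2)·R2: [0, 0, 0]
2 nonzero rows, so rank(AC) = 2.

2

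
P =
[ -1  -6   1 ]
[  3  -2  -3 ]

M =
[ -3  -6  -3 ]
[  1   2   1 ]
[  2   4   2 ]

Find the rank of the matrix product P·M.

1

First compute PM:
[[ -1,  -2,  -1],
 [-17, -34, -17]]
Now row reduce the product.
R2 ← R2 − (17)·R1: [0, 0, 0]
1 nonzero row, so rank(PM) = 1.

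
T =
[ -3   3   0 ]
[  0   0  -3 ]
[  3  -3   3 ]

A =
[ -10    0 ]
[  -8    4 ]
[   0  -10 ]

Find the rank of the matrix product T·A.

First compute TA:
[[  6,  12],
 [  0,  30],
 [ -6, -42]]
Now row reduce the product.
R3 ← R3 + R1: [0, -30]
R3 ← R3 + R2: [0, 0]
2 nonzero rows, so rank(TA) = 2.

2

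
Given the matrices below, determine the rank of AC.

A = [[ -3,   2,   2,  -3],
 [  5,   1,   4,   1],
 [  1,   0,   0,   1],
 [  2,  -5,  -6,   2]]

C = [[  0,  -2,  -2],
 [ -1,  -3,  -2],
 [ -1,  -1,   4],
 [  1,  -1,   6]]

3

First compute AC:
[[ -7,   1,  -8],
 [ -4, -18,  10],
 [  1,  -3,   4],
 [ 13,  15,  -6]]
Now row reduce the product.
R2 ← R2 − (4/7)·R1: [0, -130/7, 102/7]
R3 ← R3 + (1/7)·R1: [0, -20/7, 20/7]
R4 ← R4 + (13/7)·R1: [0, 118/7, -146/7]
R3 ← R3 − (2/13)·R2: [0, 0, 8/13]
R4 ← R4 + (59/65)·R2: [0, 0, -496/65]
R4 ← R4 + (62/5)·R3: [0, 0, 0]
3 nonzero rows, so rank(AC) = 3.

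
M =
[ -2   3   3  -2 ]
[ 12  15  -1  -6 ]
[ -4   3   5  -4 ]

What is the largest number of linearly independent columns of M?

3

Row reduce to echelon form.
R2 ← R2 + (6)·R1: [0, 33, 17, -18]
R3 ← R3 − (2)·R1: [0, -3, -1, 0]
R3 ← R3 + (1/11)·R2: [0, 0, 6/11, -18/11]
Echelon form has 3 nonzero rows, so rank(M) = 3.
The rank gives the maximum number of linearly independent columns: 3.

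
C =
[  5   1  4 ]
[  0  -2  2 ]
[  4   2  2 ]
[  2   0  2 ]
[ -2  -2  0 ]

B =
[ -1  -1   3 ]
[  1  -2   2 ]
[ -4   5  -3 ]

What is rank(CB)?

2

First compute CB:
[[-20,  13,   5],
 [-10,  14, -10],
 [-10,   2,  10],
 [-10,   8,   0],
 [  0,   6, -10]]
Now row reduce the product.
R2 ← R2 − (1/2)·R1: [0, 15/2, -25/2]
R3 ← R3 − (1/2)·R1: [0, -9/2, 15/2]
R4 ← R4 − (1/2)·R1: [0, 3/2, -5/2]
R3 ← R3 + (3/5)·R2: [0, 0, 0]
R4 ← R4 − (1/5)·R2: [0, 0, 0]
R5 ← R5 − (4/5)·R2: [0, 0, 0]
2 nonzero rows, so rank(CB) = 2.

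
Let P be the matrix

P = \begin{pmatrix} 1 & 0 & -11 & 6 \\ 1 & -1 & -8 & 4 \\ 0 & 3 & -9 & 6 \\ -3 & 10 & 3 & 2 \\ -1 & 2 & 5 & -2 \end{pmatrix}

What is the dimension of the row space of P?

2

Row reduce to echelon form.
R2 ← R2 − R1: [0, -1, 3, -2]
R4 ← R4 + (3)·R1: [0, 10, -30, 20]
R5 ← R5 + R1: [0, 2, -6, 4]
R3 ← R3 + (3)·R2: [0, 0, 0, 0]
R4 ← R4 + (10)·R2: [0, 0, 0, 0]
R5 ← R5 + (2)·R2: [0, 0, 0, 0]
Echelon form has 2 nonzero rows, so rank(P) = 2.
The row space has dimension equal to the rank: 2.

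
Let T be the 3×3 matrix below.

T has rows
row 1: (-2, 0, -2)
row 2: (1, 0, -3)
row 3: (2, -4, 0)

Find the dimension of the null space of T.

Row reduce to echelon form.
R2 ← R2 + (1/2)·R1: [0, 0, -4]
R3 ← R3 + R1: [0, -4, -2]
Swap R2 ↔ R3
3 nonzero rows, so rank(T) = 3.
T has 3 columns; by rank–nullity, nullity = 3 − 3 = 0.

0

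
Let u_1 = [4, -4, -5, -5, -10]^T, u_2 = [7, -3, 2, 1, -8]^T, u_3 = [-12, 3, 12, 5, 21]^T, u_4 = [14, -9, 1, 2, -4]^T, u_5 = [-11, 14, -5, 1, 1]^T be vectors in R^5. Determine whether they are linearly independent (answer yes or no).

Form the matrix with these vectors as rows and row reduce.
R2 ← R2 − (7/4)·R1: [0, 4, 43/4, 39/4, 19/2]
R3 ← R3 + (3)·R1: [0, -9, -3, -10, -9]
R4 ← R4 − (7/2)·R1: [0, 5, 37/2, 39/2, 31]
R5 ← R5 + (11/4)·R1: [0, 3, -75/4, -51/4, -53/2]
R3 ← R3 + (9/4)·R2: [0, 0, 339/16, 191/16, 99/8]
R4 ← R4 − (5/4)·R2: [0, 0, 81/16, 117/16, 153/8]
R5 ← R5 − (3/4)·R2: [0, 0, -429/16, -321/16, -269/8]
R4 ← R4 − (27/113)·R3: [0, 0, 0, 504/113, 1827/113]
R5 ← R5 + (143/113)·R3: [0, 0, 0, -560/113, -2030/113]
R5 ← R5 + (10/9)·R4: [0, 0, 0, 0, 0]
4 nonzero rows, so the 5 vectors span a space of dimension 4.
Since 4 < 5, the vectors are linearly dependent.

no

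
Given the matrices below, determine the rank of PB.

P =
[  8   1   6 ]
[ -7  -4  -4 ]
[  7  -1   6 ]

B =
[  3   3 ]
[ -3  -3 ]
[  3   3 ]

First compute PB:
[[ 39,  39],
 [-21, -21],
 [ 42,  42]]
Now row reduce the product.
R2 ← R2 + (7/13)·R1: [0, 0]
R3 ← R3 − (14/13)·R1: [0, 0]
1 nonzero row, so rank(PB) = 1.

1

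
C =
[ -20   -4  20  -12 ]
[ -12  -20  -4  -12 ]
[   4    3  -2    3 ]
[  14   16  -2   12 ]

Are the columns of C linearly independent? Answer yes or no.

no

Row reduce C to echelon form.
R2 ← R2 − (3/5)·R1: [0, -88/5, -16, -24/5]
R3 ← R3 + (1/5)·R1: [0, 11/5, 2, 3/5]
R4 ← R4 + (7/10)·R1: [0, 66/5, 12, 18/5]
R3 ← R3 + (1/8)·R2: [0, 0, 0, 0]
R4 ← R4 + (3/4)·R2: [0, 0, 0, 0]
2 pivots among 4 columns.
Only 2 < 4 pivot columns, so the columns are linearly dependent.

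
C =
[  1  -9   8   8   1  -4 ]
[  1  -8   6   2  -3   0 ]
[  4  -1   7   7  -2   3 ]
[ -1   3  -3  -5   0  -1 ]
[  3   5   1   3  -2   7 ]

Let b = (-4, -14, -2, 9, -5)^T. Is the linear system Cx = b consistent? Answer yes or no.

yes

Row reduce the augmented matrix [C | b].
R2 ← R2 − R1: [0, 1, -2, -6, -4, 4, -10]
R3 ← R3 − (4)·R1: [0, 35, -25, -25, -6, 19, 14]
R4 ← R4 + R1: [0, -6, 5, 3, 1, -5, 5]
R5 ← R5 − (3)·R1: [0, 32, -23, -21, -5, 19, 7]
R3 ← R3 − (35)·R2: [0, 0, 45, 185, 134, -121, 364]
R4 ← R4 + (6)·R2: [0, 0, -7, -33, -23, 19, -55]
R5 ← R5 − (32)·R2: [0, 0, 41, 171, 123, -109, 327]
R4 ← R4 + (7/45)·R3: [0, 0, 0, -38/9, -97/45, 8/45, 73/45]
R5 ← R5 − (41/45)·R3: [0, 0, 0, 22/9, 41/45, 56/45, -209/45]
R5 ← R5 + (11/19)·R4: [0, 0, 0, 0, -32/95, 128/95, -352/95]
The echelon form has 5 nonzero rows, and every pivot lies in the first 6 columns, so rank(C) = rank([C|b]) = 5.
The system is consistent.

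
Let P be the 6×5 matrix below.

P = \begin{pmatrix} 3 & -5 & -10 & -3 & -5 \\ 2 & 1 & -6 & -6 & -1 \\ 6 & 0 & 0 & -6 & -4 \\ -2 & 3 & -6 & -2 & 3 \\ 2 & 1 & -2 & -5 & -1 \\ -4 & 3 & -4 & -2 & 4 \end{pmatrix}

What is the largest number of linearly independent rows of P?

4

Row reduce to echelon form.
R2 ← R2 − (2/3)·R1: [0, 13/3, 2/3, -4, 7/3]
R3 ← R3 − (2)·R1: [0, 10, 20, 0, 6]
R4 ← R4 + (2/3)·R1: [0, -1/3, -38/3, -4, -1/3]
R5 ← R5 − (2/3)·R1: [0, 13/3, 14/3, -3, 7/3]
R6 ← R6 + (4/3)·R1: [0, -11/3, -52/3, -6, -8/3]
R3 ← R3 − (30/13)·R2: [0, 0, 240/13, 120/13, 8/13]
R4 ← R4 + (1/13)·R2: [0, 0, -164/13, -56/13, -2/13]
R5 ← R5 − R2: [0, 0, 4, 1, 0]
R6 ← R6 + (11/13)·R2: [0, 0, -218/13, -122/13, -9/13]
R4 ← R4 + (41/60)·R3: [0, 0, 0, 2, 4/15]
R5 ← R5 − (13/60)·R3: [0, 0, 0, -1, -2/15]
R6 ← R6 + (109/120)·R3: [0, 0, 0, -1, -2/15]
R5 ← R5 + (1/2)·R4: [0, 0, 0, 0, 0]
R6 ← R6 + (1/2)·R4: [0, 0, 0, 0, 0]
Echelon form has 4 nonzero rows, so rank(P) = 4.
The rank gives the maximum number of linearly independent rows: 4.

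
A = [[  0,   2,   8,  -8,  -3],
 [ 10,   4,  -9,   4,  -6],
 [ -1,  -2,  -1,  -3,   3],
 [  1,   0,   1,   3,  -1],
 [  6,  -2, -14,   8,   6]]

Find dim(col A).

5

Row reduce to echelon form.
Swap R1 ↔ R2
R3 ← R3 + (1/10)·R1: [0, -8/5, -19/10, -13/5, 12/5]
R4 ← R4 − (1/10)·R1: [0, -2/5, 19/10, 13/5, -2/5]
R5 ← R5 − (3/5)·R1: [0, -22/5, -43/5, 28/5, 48/5]
R3 ← R3 + (4/5)·R2: [0, 0, 9/2, -9, 0]
R4 ← R4 + (1/5)·R2: [0, 0, 7/2, 1, -1]
R5 ← R5 + (11/5)·R2: [0, 0, 9, -12, 3]
R4 ← R4 − (7/9)·R3: [0, 0, 0, 8, -1]
R5 ← R5 − (2)·R3: [0, 0, 0, 6, 3]
R5 ← R5 − (3/4)·R4: [0, 0, 0, 0, 15/4]
Echelon form has 5 nonzero rows, so rank(A) = 5.
The column space has dimension equal to the rank: 5.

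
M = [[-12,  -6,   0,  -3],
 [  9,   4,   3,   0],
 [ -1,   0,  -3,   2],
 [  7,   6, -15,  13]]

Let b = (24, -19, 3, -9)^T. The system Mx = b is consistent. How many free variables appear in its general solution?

2

Row reduce the augmented matrix [M | b].
R2 ← R2 + (3/4)·R1: [0, -1/2, 3, -9/4, -1]
R3 ← R3 − (1/12)·R1: [0, 1/2, -3, 9/4, 1]
R4 ← R4 + (7/12)·R1: [0, 5/2, -15, 45/4, 5]
R3 ← R3 + R2: [0, 0, 0, 0, 0]
R4 ← R4 + (5)·R2: [0, 0, 0, 0, 0]
The echelon form has 2 nonzero rows, and every pivot lies in the first 4 columns, so rank(M) = rank([M|b]) = 2.
The system is consistent.
Free variables = (unknowns) − (rank) = 4 − 2 = 2.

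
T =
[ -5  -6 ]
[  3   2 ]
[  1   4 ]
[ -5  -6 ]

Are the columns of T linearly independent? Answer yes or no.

yes

Row reduce T to echelon form.
R2 ← R2 + (3/5)·R1: [0, -8/5]
R3 ← R3 + (1/5)·R1: [0, 14/5]
R4 ← R4 − R1: [0, 0]
R3 ← R3 + (7/4)·R2: [0, 0]
2 pivots among 2 columns.
Every column is a pivot column, so the columns are linearly independent.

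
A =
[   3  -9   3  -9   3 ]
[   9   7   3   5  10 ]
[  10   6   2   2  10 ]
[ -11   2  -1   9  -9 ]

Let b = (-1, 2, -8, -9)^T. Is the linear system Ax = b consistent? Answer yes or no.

Row reduce the augmented matrix [A | b].
R2 ← R2 − (3)·R1: [0, 34, -6, 32, 1, 5]
R3 ← R3 − (10/3)·R1: [0, 36, -8, 32, 0, -14/3]
R4 ← R4 + (11/3)·R1: [0, -31, 10, -24, 2, -38/3]
R3 ← R3 − (18/17)·R2: [0, 0, -28/17, -32/17, -18/17, -508/51]
R4 ← R4 + (31/34)·R2: [0, 0, 77/17, 88/17, 99/34, -827/102]
R4 ← R4 + (11/4)·R3: [0, 0, 0, 0, 0, -71/2]
The echelon form has 4 nonzero rows; the last pivot sits in the augmented column, so rank(A) = 3 but rank([A|b]) = 4.
Since the ranks differ, the system is inconsistent.

no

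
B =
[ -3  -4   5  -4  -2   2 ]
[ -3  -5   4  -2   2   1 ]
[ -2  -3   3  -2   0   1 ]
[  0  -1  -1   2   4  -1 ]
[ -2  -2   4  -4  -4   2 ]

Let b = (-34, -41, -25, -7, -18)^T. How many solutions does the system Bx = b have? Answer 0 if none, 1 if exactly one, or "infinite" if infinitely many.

Row reduce the augmented matrix [B | b].
R2 ← R2 − R1: [0, -1, -1, 2, 4, -1, -7]
R3 ← R3 − (2/3)·R1: [0, -1/3, -1/3, 2/3, 4/3, -1/3, -7/3]
R5 ← R5 − (2/3)·R1: [0, 2/3, 2/3, -4/3, -8/3, 2/3, 14/3]
R3 ← R3 − (1/3)·R2: [0, 0, 0, 0, 0, 0, 0]
R4 ← R4 − R2: [0, 0, 0, 0, 0, 0, 0]
R5 ← R5 + (2/3)·R2: [0, 0, 0, 0, 0, 0, 0]
The echelon form has 2 nonzero rows, and every pivot lies in the first 6 columns, so rank(B) = rank([B|b]) = 2.
The system is consistent.
rank = 2 < 6 unknowns, so there are infinitely many solutions.

infinite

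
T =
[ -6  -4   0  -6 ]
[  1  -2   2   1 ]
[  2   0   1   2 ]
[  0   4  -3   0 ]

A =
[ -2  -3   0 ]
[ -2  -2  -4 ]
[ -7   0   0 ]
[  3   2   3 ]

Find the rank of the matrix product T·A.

First compute TA:
[[  2,  14,  -2],
 [ -9,   3,  11],
 [ -5,  -2,   6],
 [ 13,  -8, -16]]
Now row reduce the product.
R2 ← R2 + (9/2)·R1: [0, 66, 2]
R3 ← R3 + (5/2)·R1: [0, 33, 1]
R4 ← R4 − (13/2)·R1: [0, -99, -3]
R3 ← R3 − (1/2)·R2: [0, 0, 0]
R4 ← R4 + (3/2)·R2: [0, 0, 0]
2 nonzero rows, so rank(TA) = 2.

2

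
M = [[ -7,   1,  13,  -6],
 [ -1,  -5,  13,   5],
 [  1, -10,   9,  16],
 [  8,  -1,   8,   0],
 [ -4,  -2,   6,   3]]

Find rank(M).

4

Row reduce to echelon form.
R2 ← R2 − (1/7)·R1: [0, -36/7, 78/7, 41/7]
R3 ← R3 + (1/7)·R1: [0, -69/7, 76/7, 106/7]
R4 ← R4 + (8/7)·R1: [0, 1/7, 160/7, -48/7]
R5 ← R5 − (4/7)·R1: [0, -18/7, -10/7, 45/7]
R3 ← R3 − (23/12)·R2: [0, 0, -21/2, 47/12]
R4 ← R4 + (1/36)·R2: [0, 0, 139/6, -241/36]
R5 ← R5 − (1/2)·R2: [0, 0, -7, 7/2]
R4 ← R4 + (139/63)·R3: [0, 0, 0, 368/189]
R5 ← R5 − (2/3)·R3: [0, 0, 0, 8/9]
R5 ← R5 − (21/46)·R4: [0, 0, 0, 0]
Echelon form has 4 nonzero rows, so rank(M) = 4.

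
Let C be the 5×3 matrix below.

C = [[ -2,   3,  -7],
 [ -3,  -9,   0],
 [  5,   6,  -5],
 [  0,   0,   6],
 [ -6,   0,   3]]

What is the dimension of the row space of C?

Row reduce to echelon form.
R2 ← R2 − (3/2)·R1: [0, -27/2, 21/2]
R3 ← R3 + (5/2)·R1: [0, 27/2, -45/2]
R5 ← R5 − (3)·R1: [0, -9, 24]
R3 ← R3 + R2: [0, 0, -12]
R5 ← R5 − (2/3)·R2: [0, 0, 17]
R4 ← R4 + (1/2)·R3: [0, 0, 0]
R5 ← R5 + (17/12)·R3: [0, 0, 0]
Echelon form has 3 nonzero rows, so rank(C) = 3.
The row space has dimension equal to the rank: 3.

3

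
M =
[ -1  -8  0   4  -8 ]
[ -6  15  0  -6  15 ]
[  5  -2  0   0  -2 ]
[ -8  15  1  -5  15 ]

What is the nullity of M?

2

Row reduce to echelon form.
R2 ← R2 − (6)·R1: [0, 63, 0, -30, 63]
R3 ← R3 + (5)·R1: [0, -42, 0, 20, -42]
R4 ← R4 − (8)·R1: [0, 79, 1, -37, 79]
R3 ← R3 + (2/3)·R2: [0, 0, 0, 0, 0]
R4 ← R4 − (79/63)·R2: [0, 0, 1, 13/21, 0]
Swap R3 ↔ R4
3 nonzero rows, so rank(M) = 3.
M has 5 columns; by rank–nullity, nullity = 5 − 3 = 2.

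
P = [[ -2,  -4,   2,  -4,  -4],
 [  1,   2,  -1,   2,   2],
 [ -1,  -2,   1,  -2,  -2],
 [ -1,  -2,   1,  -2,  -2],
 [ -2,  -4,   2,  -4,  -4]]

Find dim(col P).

Row reduce to echelon form.
R2 ← R2 + (1/2)·R1: [0, 0, 0, 0, 0]
R3 ← R3 − (1/2)·R1: [0, 0, 0, 0, 0]
R4 ← R4 − (1/2)·R1: [0, 0, 0, 0, 0]
R5 ← R5 − R1: [0, 0, 0, 0, 0]
Echelon form has 1 nonzero row, so rank(P) = 1.
The column space has dimension equal to the rank: 1.

1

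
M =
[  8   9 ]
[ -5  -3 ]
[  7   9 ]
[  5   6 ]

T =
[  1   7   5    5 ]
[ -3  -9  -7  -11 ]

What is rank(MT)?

2

First compute MT:
[[-19, -25, -23, -59],
 [  4,  -8,  -4,   8],
 [-20, -32, -28, -64],
 [-13, -19, -17, -41]]
Now row reduce the product.
R2 ← R2 + (4/19)·R1: [0, -252/19, -168/19, -84/19]
R3 ← R3 − (20/19)·R1: [0, -108/19, -72/19, -36/19]
R4 ← R4 − (13/19)·R1: [0, -36/19, -24/19, -12/19]
R3 ← R3 − (3/7)·R2: [0, 0, 0, 0]
R4 ← R4 − (1/7)·R2: [0, 0, 0, 0]
2 nonzero rows, so rank(MT) = 2.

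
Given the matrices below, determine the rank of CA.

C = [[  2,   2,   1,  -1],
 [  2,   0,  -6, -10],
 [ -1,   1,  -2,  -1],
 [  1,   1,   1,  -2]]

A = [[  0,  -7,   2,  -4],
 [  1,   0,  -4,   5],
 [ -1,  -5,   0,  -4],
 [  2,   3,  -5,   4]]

First compute CA:
[[ -1, -22,   1,  -6],
 [-14, -14,  54, -24],
 [  1,  14,  -1,  13],
 [ -4, -18,   8, -11]]
Now row reduce the product.
R2 ← R2 − (14)·R1: [0, 294, 40, 60]
R3 ← R3 + R1: [0, -8, 0, 7]
R4 ← R4 − (4)·R1: [0, 70, 4, 13]
R3 ← R3 + (4/147)·R2: [0, 0, 160/147, 423/49]
R4 ← R4 − (5/21)·R2: [0, 0, -116/21, -9/7]
R4 ← R4 + (203/40)·R3: [0, 0, 0, 1701/40]
4 nonzero rows, so rank(CA) = 4.

4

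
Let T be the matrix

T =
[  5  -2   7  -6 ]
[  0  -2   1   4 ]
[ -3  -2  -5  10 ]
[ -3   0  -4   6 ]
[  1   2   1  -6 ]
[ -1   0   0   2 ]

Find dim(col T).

Row reduce to echelon form.
R3 ← R3 + (3/5)·R1: [0, -16/5, -4/5, 32/5]
R4 ← R4 + (3/5)·R1: [0, -6/5, 1/5, 12/5]
R5 ← R5 − (1/5)·R1: [0, 12/5, -2/5, -24/5]
R6 ← R6 + (1/5)·R1: [0, -2/5, 7/5, 4/5]
R3 ← R3 − (8/5)·R2: [0, 0, -12/5, 0]
R4 ← R4 − (3/5)·R2: [0, 0, -2/5, 0]
R5 ← R5 + (6/5)·R2: [0, 0, 4/5, 0]
R6 ← R6 − (1/5)·R2: [0, 0, 6/5, 0]
R4 ← R4 − (1/6)·R3: [0, 0, 0, 0]
R5 ← R5 + (1/3)·R3: [0, 0, 0, 0]
R6 ← R6 + (1/2)·R3: [0, 0, 0, 0]
Echelon form has 3 nonzero rows, so rank(T) = 3.
The column space has dimension equal to the rank: 3.

3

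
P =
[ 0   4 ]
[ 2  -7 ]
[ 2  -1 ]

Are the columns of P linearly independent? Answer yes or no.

Row reduce P to echelon form.
Swap R1 ↔ R2
R3 ← R3 − R1: [0, 6]
R3 ← R3 − (3/2)·R2: [0, 0]
2 pivots among 2 columns.
Every column is a pivot column, so the columns are linearly independent.

yes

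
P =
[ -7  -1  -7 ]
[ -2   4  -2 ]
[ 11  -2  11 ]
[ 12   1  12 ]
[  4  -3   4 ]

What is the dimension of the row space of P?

Row reduce to echelon form.
R2 ← R2 − (2/7)·R1: [0, 30/7, 0]
R3 ← R3 + (11/7)·R1: [0, -25/7, 0]
R4 ← R4 + (12/7)·R1: [0, -5/7, 0]
R5 ← R5 + (4/7)·R1: [0, -25/7, 0]
R3 ← R3 + (5/6)·R2: [0, 0, 0]
R4 ← R4 + (1/6)·R2: [0, 0, 0]
R5 ← R5 + (5/6)·R2: [0, 0, 0]
Echelon form has 2 nonzero rows, so rank(P) = 2.
The row space has dimension equal to the rank: 2.

2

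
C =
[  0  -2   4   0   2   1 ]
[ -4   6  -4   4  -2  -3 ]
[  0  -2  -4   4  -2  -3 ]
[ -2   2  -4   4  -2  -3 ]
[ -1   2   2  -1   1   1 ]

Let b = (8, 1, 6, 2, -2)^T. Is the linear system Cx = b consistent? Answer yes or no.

no

Row reduce the augmented matrix [C | b].
Swap R1 ↔ R2
R4 ← R4 − (1/2)·R1: [0, -1, -2, 2, -1, -3/2, 3/2]
R5 ← R5 − (1/4)·R1: [0, 1/2, 3, -2, 3/2, 7/4, -9/4]
R3 ← R3 − R2: [0, 0, -8, 4, -4, -4, -2]
R4 ← R4 − (1/2)·R2: [0, 0, -4, 2, -2, -2, -5/2]
R5 ← R5 + (1/4)·R2: [0, 0, 4, -2, 2, 2, -1/4]
R4 ← R4 − (1/2)·R3: [0, 0, 0, 0, 0, 0, -3/2]
R5 ← R5 + (1/2)·R3: [0, 0, 0, 0, 0, 0, -5/4]
R5 ← R5 − (5/6)·R4: [0, 0, 0, 0, 0, 0, 0]
The echelon form has 4 nonzero rows; the last pivot sits in the augmented column, so rank(C) = 3 but rank([C|b]) = 4.
Since the ranks differ, the system is inconsistent.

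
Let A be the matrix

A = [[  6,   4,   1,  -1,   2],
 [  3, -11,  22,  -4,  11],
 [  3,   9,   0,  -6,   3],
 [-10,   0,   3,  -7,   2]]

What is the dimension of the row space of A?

3

Row reduce to echelon form.
R2 ← R2 − (1/2)·R1: [0, -13, 43/2, -7/2, 10]
R3 ← R3 − (1/2)·R1: [0, 7, -1/2, -11/2, 2]
R4 ← R4 + (5/3)·R1: [0, 20/3, 14/3, -26/3, 16/3]
R3 ← R3 + (7/13)·R2: [0, 0, 144/13, -96/13, 96/13]
R4 ← R4 + (20/39)·R2: [0, 0, 204/13, -136/13, 136/13]
R4 ← R4 − (17/12)·R3: [0, 0, 0, 0, 0]
Echelon form has 3 nonzero rows, so rank(A) = 3.
The row space has dimension equal to the rank: 3.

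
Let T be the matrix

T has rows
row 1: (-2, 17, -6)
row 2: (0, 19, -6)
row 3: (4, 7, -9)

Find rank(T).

Row reduce to echelon form.
R3 ← R3 + (2)·R1: [0, 41, -21]
R3 ← R3 − (41/19)·R2: [0, 0, -153/19]
Echelon form has 3 nonzero rows, so rank(T) = 3.

3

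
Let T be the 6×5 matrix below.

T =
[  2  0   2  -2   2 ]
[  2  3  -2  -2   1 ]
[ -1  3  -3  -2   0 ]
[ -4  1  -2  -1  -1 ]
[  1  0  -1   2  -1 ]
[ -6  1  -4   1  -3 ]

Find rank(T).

3

Row reduce to echelon form.
R2 ← R2 − R1: [0, 3, -4, 0, -1]
R3 ← R3 + (1/2)·R1: [0, 3, -2, -3, 1]
R4 ← R4 + (2)·R1: [0, 1, 2, -5, 3]
R5 ← R5 − (1/2)·R1: [0, 0, -2, 3, -2]
R6 ← R6 + (3)·R1: [0, 1, 2, -5, 3]
R3 ← R3 − R2: [0, 0, 2, -3, 2]
R4 ← R4 − (1/3)·R2: [0, 0, 10/3, -5, 10/3]
R6 ← R6 − (1/3)·R2: [0, 0, 10/3, -5, 10/3]
R4 ← R4 − (5/3)·R3: [0, 0, 0, 0, 0]
R5 ← R5 + R3: [0, 0, 0, 0, 0]
R6 ← R6 − (5/3)·R3: [0, 0, 0, 0, 0]
Echelon form has 3 nonzero rows, so rank(T) = 3.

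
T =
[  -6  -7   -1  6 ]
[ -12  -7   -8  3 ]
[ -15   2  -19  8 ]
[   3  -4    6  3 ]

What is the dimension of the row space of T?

Row reduce to echelon form.
R2 ← R2 − (2)·R1: [0, 7, -6, -9]
R3 ← R3 − (5/2)·R1: [0, 39/2, -33/2, -7]
R4 ← R4 + (1/2)·R1: [0, -15/2, 11/2, 6]
R3 ← R3 − (39/14)·R2: [0, 0, 3/14, 253/14]
R4 ← R4 + (15/14)·R2: [0, 0, -13/14, -51/14]
R4 ← R4 + (13/3)·R3: [0, 0, 0, 224/3]
Echelon form has 4 nonzero rows, so rank(T) = 4.
The row space has dimension equal to the rank: 4.

4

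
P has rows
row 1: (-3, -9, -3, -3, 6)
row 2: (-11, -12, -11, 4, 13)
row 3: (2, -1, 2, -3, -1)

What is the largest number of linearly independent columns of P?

Row reduce to echelon form.
R2 ← R2 − (11/3)·R1: [0, 21, 0, 15, -9]
R3 ← R3 + (2/3)·R1: [0, -7, 0, -5, 3]
R3 ← R3 + (1/3)·R2: [0, 0, 0, 0, 0]
Echelon form has 2 nonzero rows, so rank(P) = 2.
The rank gives the maximum number of linearly independent columns: 2.

2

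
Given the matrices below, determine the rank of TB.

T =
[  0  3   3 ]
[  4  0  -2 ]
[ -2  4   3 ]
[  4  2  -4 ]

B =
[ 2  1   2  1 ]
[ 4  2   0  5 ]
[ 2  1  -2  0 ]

3

First compute TB:
[[ 18,   9,  -6,  15],
 [  4,   2,  12,   4],
 [ 18,   9, -10,  18],
 [  8,   4,  16,  14]]
Now row reduce the product.
R2 ← R2 − (2/9)·R1: [0, 0, 40/3, 2/3]
R3 ← R3 − R1: [0, 0, -4, 3]
R4 ← R4 − (4/9)·R1: [0, 0, 56/3, 22/3]
R3 ← R3 + (3/10)·R2: [0, 0, 0, 16/5]
R4 ← R4 − (7/5)·R2: [0, 0, 0, 32/5]
R4 ← R4 − (2)·R3: [0, 0, 0, 0]
3 nonzero rows, so rank(TB) = 3.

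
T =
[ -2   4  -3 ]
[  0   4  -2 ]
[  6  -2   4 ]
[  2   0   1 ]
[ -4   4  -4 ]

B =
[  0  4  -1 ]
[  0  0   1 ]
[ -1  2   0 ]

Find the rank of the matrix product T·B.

First compute TB:
[[  3, -14,   6],
 [  2,  -4,   4],
 [ -4,  32,  -8],
 [ -1,  10,  -2],
 [  4, -24,   8]]
Now row reduce the product.
R2 ← R2 − (2/3)·R1: [0, 16/3, 0]
R3 ← R3 + (4/3)·R1: [0, 40/3, 0]
R4 ← R4 + (1/3)·R1: [0, 16/3, 0]
R5 ← R5 − (4/3)·R1: [0, -16/3, 0]
R3 ← R3 − (5/2)·R2: [0, 0, 0]
R4 ← R4 − R2: [0, 0, 0]
R5 ← R5 + R2: [0, 0, 0]
2 nonzero rows, so rank(TB) = 2.

2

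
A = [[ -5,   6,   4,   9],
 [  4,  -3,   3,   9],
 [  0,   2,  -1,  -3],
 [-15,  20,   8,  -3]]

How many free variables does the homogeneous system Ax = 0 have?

0

Row reduce to echelon form.
R2 ← R2 + (4/5)·R1: [0, 9/5, 31/5, 81/5]
R4 ← R4 − (3)·R1: [0, 2, -4, -30]
R3 ← R3 − (10/9)·R2: [0, 0, -71/9, -21]
R4 ← R4 − (10/9)·R2: [0, 0, -98/9, -48]
R4 ← R4 − (98/71)·R3: [0, 0, 0, -1350/71]
4 nonzero rows, so rank(A) = 4.
A has 4 columns; by rank–nullity, nullity = 4 − 4 = 0.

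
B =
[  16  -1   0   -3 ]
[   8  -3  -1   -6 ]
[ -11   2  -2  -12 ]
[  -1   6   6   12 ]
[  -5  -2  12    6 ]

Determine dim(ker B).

Row reduce to echelon form.
R2 ← R2 − (1/2)·R1: [0, -5/2, -1, -9/2]
R3 ← R3 + (11/16)·R1: [0, 21/16, -2, -225/16]
R4 ← R4 + (1/16)·R1: [0, 95/16, 6, 189/16]
R5 ← R5 + (5/16)·R1: [0, -37/16, 12, 81/16]
R3 ← R3 + (21/40)·R2: [0, 0, -101/40, -657/40]
R4 ← R4 + (19/8)·R2: [0, 0, 29/8, 9/8]
R5 ← R5 − (37/40)·R2: [0, 0, 517/40, 369/40]
R4 ← R4 + (145/101)·R3: [0, 0, 0, -2268/101]
R5 ← R5 + (517/101)·R3: [0, 0, 0, -7560/101]
R5 ← R5 − (10/3)·R4: [0, 0, 0, 0]
4 nonzero rows, so rank(B) = 4.
B has 4 columns; by rank–nullity, nullity = 4 − 4 = 0.

0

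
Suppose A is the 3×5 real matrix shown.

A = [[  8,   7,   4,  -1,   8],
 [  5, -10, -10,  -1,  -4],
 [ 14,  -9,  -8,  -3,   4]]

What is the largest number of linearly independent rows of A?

3

Row reduce to echelon form.
R2 ← R2 − (5/8)·R1: [0, -115/8, -25/2, -3/8, -9]
R3 ← R3 − (7/4)·R1: [0, -85/4, -15, -5/4, -10]
R3 ← R3 − (34/23)·R2: [0, 0, 80/23, -16/23, 76/23]
Echelon form has 3 nonzero rows, so rank(A) = 3.
The rank gives the maximum number of linearly independent rows: 3.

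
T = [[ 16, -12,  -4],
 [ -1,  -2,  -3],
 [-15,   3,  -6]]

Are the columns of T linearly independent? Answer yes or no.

Row reduce T to echelon form.
R2 ← R2 + (1/16)·R1: [0, -11/4, -13/4]
R3 ← R3 + (15/16)·R1: [0, -33/4, -39/4]
R3 ← R3 − (3)·R2: [0, 0, 0]
2 pivots among 3 columns.
Only 2 < 3 pivot columns, so the columns are linearly dependent.

no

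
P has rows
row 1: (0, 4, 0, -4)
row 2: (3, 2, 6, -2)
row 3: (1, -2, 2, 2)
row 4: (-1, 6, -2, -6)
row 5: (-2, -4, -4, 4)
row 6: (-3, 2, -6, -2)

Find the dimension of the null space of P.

Row reduce to echelon form.
Swap R1 ↔ R2
R3 ← R3 − (1/3)·R1: [0, -8/3, 0, 8/3]
R4 ← R4 + (1/3)·R1: [0, 20/3, 0, -20/3]
R5 ← R5 + (2/3)·R1: [0, -8/3, 0, 8/3]
R6 ← R6 + R1: [0, 4, 0, -4]
R3 ← R3 + (2/3)·R2: [0, 0, 0, 0]
R4 ← R4 − (5/3)·R2: [0, 0, 0, 0]
R5 ← R5 + (2/3)·R2: [0, 0, 0, 0]
R6 ← R6 − R2: [0, 0, 0, 0]
2 nonzero rows, so rank(P) = 2.
P has 4 columns; by rank–nullity, nullity = 4 − 2 = 2.

2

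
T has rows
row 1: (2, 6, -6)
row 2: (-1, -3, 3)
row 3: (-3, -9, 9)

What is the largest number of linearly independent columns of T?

1

Row reduce to echelon form.
R2 ← R2 + (1/2)·R1: [0, 0, 0]
R3 ← R3 + (3/2)·R1: [0, 0, 0]
Echelon form has 1 nonzero row, so rank(T) = 1.
The rank gives the maximum number of linearly independent columns: 1.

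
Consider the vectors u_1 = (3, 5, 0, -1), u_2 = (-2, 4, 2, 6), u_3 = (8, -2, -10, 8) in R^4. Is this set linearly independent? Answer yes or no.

Form the matrix with these vectors as rows and row reduce.
R2 ← R2 + (2/3)·R1: [0, 22/3, 2, 16/3]
R3 ← R3 − (8/3)·R1: [0, -46/3, -10, 32/3]
R3 ← R3 + (23/11)·R2: [0, 0, -64/11, 240/11]
3 nonzero rows, so the 3 vectors span a space of dimension 3.
Since 3 = 3, the vectors are linearly independent.

yes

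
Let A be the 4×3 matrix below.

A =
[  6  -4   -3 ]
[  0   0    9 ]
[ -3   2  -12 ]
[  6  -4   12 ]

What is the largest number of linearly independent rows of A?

2

Row reduce to echelon form.
R3 ← R3 + (1/2)·R1: [0, 0, -27/2]
R4 ← R4 − R1: [0, 0, 15]
R3 ← R3 + (3/2)·R2: [0, 0, 0]
R4 ← R4 − (5/3)·R2: [0, 0, 0]
Echelon form has 2 nonzero rows, so rank(A) = 2.
The rank gives the maximum number of linearly independent rows: 2.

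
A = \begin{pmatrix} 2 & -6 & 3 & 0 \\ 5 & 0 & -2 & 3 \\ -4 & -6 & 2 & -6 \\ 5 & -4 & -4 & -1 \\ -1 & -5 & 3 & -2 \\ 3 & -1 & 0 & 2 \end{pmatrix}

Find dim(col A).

Row reduce to echelon form.
R2 ← R2 − (5/2)·R1: [0, 15, -19/2, 3]
R3 ← R3 + (2)·R1: [0, -18, 8, -6]
R4 ← R4 − (5/2)·R1: [0, 11, -23/2, -1]
R5 ← R5 + (1/2)·R1: [0, -8, 9/2, -2]
R6 ← R6 − (3/2)·R1: [0, 8, -9/2, 2]
R3 ← R3 + (6/5)·R2: [0, 0, -17/5, -12/5]
R4 ← R4 − (11/15)·R2: [0, 0, -68/15, -16/5]
R5 ← R5 + (8/15)·R2: [0, 0, -17/30, -2/5]
R6 ← R6 − (8/15)·R2: [0, 0, 17/30, 2/5]
R4 ← R4 − (4/3)·R3: [0, 0, 0, 0]
R5 ← R5 − (1/6)·R3: [0, 0, 0, 0]
R6 ← R6 + (1/6)·R3: [0, 0, 0, 0]
Echelon form has 3 nonzero rows, so rank(A) = 3.
The column space has dimension equal to the rank: 3.

3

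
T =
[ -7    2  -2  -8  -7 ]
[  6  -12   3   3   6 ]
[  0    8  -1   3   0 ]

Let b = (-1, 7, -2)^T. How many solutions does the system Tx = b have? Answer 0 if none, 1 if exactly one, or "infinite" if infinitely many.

0

Row reduce the augmented matrix [T | b].
R2 ← R2 + (6/7)·R1: [0, -72/7, 9/7, -27/7, 0, 43/7]
R3 ← R3 + (7/9)·R2: [0, 0, 0, 0, 0, 25/9]
The echelon form has 3 nonzero rows; the last pivot sits in the augmented column, so rank(T) = 2 but rank([T|b]) = 3.
Since the ranks differ, the system is inconsistent.
It has no solutions.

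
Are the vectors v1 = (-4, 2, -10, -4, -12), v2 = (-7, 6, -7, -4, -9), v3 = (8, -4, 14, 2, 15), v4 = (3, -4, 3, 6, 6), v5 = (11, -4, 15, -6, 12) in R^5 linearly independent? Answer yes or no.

Form the matrix with these vectors as rows and row reduce.
R2 ← R2 − (7/4)·R1: [0, 5/2, 21/2, 3, 12]
R3 ← R3 + (2)·R1: [0, 0, -6, -6, -9]
R4 ← R4 + (3/4)·R1: [0, -5/2, -9/2, 3, -3]
R5 ← R5 + (11/4)·R1: [0, 3/2, -25/2, -17, -21]
R4 ← R4 + R2: [0, 0, 6, 6, 9]
R5 ← R5 − (3/5)·R2: [0, 0, -94/5, -94/5, -141/5]
R4 ← R4 + R3: [0, 0, 0, 0, 0]
R5 ← R5 − (47/15)·R3: [0, 0, 0, 0, 0]
3 nonzero rows, so the 5 vectors span a space of dimension 3.
Since 3 < 5, the vectors are linearly dependent.

no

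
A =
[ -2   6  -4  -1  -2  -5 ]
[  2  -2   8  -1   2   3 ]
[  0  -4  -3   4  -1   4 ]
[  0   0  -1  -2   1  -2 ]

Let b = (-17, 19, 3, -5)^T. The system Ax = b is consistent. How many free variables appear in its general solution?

Row reduce the augmented matrix [A | b].
R2 ← R2 + R1: [0, 4, 4, -2, 0, -2, 2]
R3 ← R3 + R2: [0, 0, 1, 2, -1, 2, 5]
R4 ← R4 + R3: [0, 0, 0, 0, 0, 0, 0]
The echelon form has 3 nonzero rows, and every pivot lies in the first 6 columns, so rank(A) = rank([A|b]) = 3.
The system is consistent.
Free variables = (unknowns) − (rank) = 6 − 3 = 3.

3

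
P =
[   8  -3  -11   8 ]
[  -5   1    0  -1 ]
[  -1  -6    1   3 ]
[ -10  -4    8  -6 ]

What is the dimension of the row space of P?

Row reduce to echelon form.
R2 ← R2 + (5/8)·R1: [0, -7/8, -55/8, 4]
R3 ← R3 + (1/8)·R1: [0, -51/8, -3/8, 4]
R4 ← R4 + (5/4)·R1: [0, -31/4, -23/4, 4]
R3 ← R3 − (51/7)·R2: [0, 0, 348/7, -176/7]
R4 ← R4 − (62/7)·R2: [0, 0, 386/7, -220/7]
R4 ← R4 − (193/174)·R3: [0, 0, 0, -308/87]
Echelon form has 4 nonzero rows, so rank(P) = 4.
The row space has dimension equal to the rank: 4.

4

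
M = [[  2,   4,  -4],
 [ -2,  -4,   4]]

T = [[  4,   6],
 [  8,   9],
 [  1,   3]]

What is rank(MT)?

First compute MT:
[[ 36,  36],
 [-36, -36]]
Now row reduce the product.
R2 ← R2 + R1: [0, 0]
1 nonzero row, so rank(MT) = 1.

1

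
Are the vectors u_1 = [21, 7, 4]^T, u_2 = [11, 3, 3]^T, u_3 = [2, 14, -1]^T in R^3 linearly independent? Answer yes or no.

Form the matrix with these vectors as rows and row reduce.
R2 ← R2 − (11/21)·R1: [0, -2/3, 19/21]
R3 ← R3 − (2/21)·R1: [0, 40/3, -29/21]
R3 ← R3 + (20)·R2: [0, 0, 117/7]
3 nonzero rows, so the 3 vectors span a space of dimension 3.
Since 3 = 3, the vectors are linearly independent.

yes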